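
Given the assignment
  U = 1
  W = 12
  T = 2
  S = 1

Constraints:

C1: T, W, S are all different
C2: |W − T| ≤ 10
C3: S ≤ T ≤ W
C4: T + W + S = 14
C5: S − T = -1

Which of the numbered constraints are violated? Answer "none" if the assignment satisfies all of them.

The assignment fails constraint 4.

C1: values 2, 12, 1 are pairwise distinct  holds
C2: |12 − 2| = 10; 10 ≤ 10  holds
C3: values 1 ≤ 2 ≤ 12  holds
C4: T + W + S = 2 + 12 + 1 = 15, not 14  fails
C5: S − T = 1 − 2 = -1  holds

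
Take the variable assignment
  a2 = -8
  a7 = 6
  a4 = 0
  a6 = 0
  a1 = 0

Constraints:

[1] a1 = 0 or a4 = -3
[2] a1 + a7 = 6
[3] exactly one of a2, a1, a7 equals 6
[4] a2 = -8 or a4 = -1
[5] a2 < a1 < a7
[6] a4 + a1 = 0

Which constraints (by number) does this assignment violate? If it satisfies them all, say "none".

[1] a1 = 0 = 0 (first disjunct) — satisfied.
[2] a1 + a7 = 0 + 6 = 6 — satisfied.
[3] a2=-8, a1=0, a7=6; 1 of them equals 6 — satisfied.
[4] a2 = -8 = -8 (first disjunct) — satisfied.
[5] values -8 < 0 < 6 — satisfied.
[6] a4 + a1 = 0 + 0 = 0 — satisfied.

Yes — all constraints hold.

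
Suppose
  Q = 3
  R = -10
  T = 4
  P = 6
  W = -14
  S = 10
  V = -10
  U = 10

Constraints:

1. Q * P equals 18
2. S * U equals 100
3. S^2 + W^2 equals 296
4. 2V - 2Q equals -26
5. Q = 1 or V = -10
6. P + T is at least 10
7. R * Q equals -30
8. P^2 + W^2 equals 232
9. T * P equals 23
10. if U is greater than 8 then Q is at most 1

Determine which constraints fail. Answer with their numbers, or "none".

1. Q * P = 3 * 6 = 18 — satisfied.
2. S * U = 10 * 10 = 100 — satisfied.
3. S^2 + W^2 = 10^2 + (-14)^2 = 100 + 196 = 296 — satisfied.
4. 2V - 2Q = 2(-10) - 2(3) = -26 — satisfied.
5. Q = 3 ≠ 1, but V = -10 = -10 (second disjunct) — satisfied.
6. P + T = 6 + 4 = 10; 10 ≥ 10 — satisfied.
7. R * Q = -10 * 3 = -30 — satisfied.
8. P^2 + W^2 = 6^2 + (-14)^2 = 36 + 196 = 232 — satisfied.
9. T * P = 4 * 6 = 24, not 23 — violated.
10. U = 10 > 8, so we need Q ≤ 1; but Q = 3 > 1 — violated.

Constraints 9, 10 do not hold.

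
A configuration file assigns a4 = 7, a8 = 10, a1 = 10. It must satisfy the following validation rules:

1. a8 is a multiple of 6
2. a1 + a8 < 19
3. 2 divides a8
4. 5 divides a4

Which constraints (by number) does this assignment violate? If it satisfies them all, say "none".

1. 10 = 6*1 + 4, so 6 does not divide 10 — violated.
2. a1 + a8 = 10 + 10 = 20; 20 ≥ 19, bound 19 not met — violated.
3. 10 / 2 = 5, so 2 divides 10 — satisfied.
4. 7 = 5*1 + 2, so 5 does not divide 7 — violated.

Violated: 1, 2, and 4.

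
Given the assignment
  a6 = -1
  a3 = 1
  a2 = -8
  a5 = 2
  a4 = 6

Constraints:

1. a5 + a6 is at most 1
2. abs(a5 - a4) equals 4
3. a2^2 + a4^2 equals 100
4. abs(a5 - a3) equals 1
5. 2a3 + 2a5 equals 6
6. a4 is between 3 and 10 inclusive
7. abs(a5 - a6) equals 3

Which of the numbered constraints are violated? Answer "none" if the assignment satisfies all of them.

All constraints are satisfied.

1. a5 + a6 = 2 + (-1) = 1; 1 ≤ 1 — OK.
2. abs(2 - 6) = 4 — OK.
3. a2^2 + a4^2 = (-8)^2 + 6^2 = 64 + 36 = 100 — OK.
4. abs(2 - 1) = 1 — OK.
5. 2a3 + 2a5 = 2(1) + 2(2) = 6 — OK.
6. a4 = 6 lies in [3, 10] — OK.
7. abs(2 - (-1)) = 3 — OK.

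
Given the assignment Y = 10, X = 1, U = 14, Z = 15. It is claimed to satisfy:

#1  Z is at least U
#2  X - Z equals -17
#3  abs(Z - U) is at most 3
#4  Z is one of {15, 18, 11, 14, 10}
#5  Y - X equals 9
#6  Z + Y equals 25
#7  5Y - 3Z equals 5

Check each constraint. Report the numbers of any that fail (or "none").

Violated: 2.

#1 Z = 15, U = 14; 15 ≥ 14  ✓
#2 X - Z = 1 - 15 = -14, not -17  ✗
#3 abs(15 - 14) = 1; 1 ≤ 3  ✓
#4 Z = 15 is in {15, 18, 11, 14, 10}  ✓
#5 Y - X = 10 - 1 = 9  ✓
#6 Z + Y = 15 + 10 = 25  ✓
#7 5Y - 3Z = 5(10) - 3(15) = 5  ✓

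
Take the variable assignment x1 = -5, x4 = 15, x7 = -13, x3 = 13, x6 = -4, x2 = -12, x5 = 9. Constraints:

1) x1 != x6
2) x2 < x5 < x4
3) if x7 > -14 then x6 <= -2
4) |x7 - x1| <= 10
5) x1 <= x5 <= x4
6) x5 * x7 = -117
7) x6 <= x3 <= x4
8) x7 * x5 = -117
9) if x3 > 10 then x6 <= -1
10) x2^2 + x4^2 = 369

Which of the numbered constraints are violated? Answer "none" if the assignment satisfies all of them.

The assignment satisfies every constraint.

1) x1 = -5, x6 = -4; distinct  true
2) values -12 < 9 < 15  true
3) x7 = -13 > -14, so we need x6 ≤ -2; x6 = -4 ≤ -2  true
4) |-13 - (-5)| = 8; 8 ≤ 10  true
5) values -5 <= 9 <= 15  true
6) x5 * x7 = 9 * (-13) = -117  true
7) values -4 <= 13 <= 15  true
8) x7 * x5 = -13 * 9 = -117  true
9) x3 = 13 > 10, so we need x6 ≤ -1; x6 = -4 ≤ -1  true
10) x2^2 + x4^2 = (-12)^2 + 15^2 = 144 + 225 = 369  true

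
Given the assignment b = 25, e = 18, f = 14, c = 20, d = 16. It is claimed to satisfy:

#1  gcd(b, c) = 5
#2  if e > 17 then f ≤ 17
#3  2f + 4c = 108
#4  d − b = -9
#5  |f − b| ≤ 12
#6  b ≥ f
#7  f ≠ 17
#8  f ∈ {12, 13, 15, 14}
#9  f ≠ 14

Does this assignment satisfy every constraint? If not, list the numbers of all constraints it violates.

#1 gcd(25, 20) = 5  yes
#2 e = 18 > 17, so we need f ≤ 17; f = 14 ≤ 17  yes
#3 2f + 4c = 2(14) + 4(20) = 108  yes
#4 d − b = 16 − 25 = -9  yes
#5 |14 − 25| = 11; 11 ≤ 12  yes
#6 b = 25, f = 14; 25 ≥ 14  yes
#7 f = 14, and 14 ≠ 17  yes
#8 f = 14 is in {12, 13, 15, 14}  yes
#9 f = 14, but 14 is required to differ  no

Violated: 9.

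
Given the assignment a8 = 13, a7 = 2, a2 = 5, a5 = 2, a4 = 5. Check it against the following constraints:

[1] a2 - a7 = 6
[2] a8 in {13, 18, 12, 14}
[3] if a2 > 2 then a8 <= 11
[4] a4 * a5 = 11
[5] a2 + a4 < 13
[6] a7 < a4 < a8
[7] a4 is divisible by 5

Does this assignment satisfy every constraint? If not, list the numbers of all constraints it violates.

No — constraints 1, 3, and 4 are not satisfied.

[1] a2 - a7 = 5 - 2 = 3, not 6  no
[2] a8 = 13 is in {13, 18, 12, 14}  yes
[3] a2 = 5 > 2, so we need a8 ≤ 11; but a8 = 13 > 11  no
[4] a4 * a5 = 5 * 2 = 10, not 11  no
[5] a2 + a4 = 5 + 5 = 10; 10 < 13  yes
[6] values 2 < 5 < 13  yes
[7] 5 / 5 = 1, so 5 divides 5  yes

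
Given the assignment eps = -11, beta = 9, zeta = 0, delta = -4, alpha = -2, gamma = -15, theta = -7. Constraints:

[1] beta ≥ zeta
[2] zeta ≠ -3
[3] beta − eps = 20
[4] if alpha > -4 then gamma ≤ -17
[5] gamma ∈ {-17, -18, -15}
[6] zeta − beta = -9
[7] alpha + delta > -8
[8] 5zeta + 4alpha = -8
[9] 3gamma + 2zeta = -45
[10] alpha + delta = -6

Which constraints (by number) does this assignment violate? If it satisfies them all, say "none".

[1] beta = 9, zeta = 0; 9 ≥ 0 — holds.
[2] zeta = 0, and 0 ≠ -3 — holds.
[3] beta − eps = 9 − (-11) = 20 — holds.
[4] alpha = -2 > -4, so we need gamma ≤ -17; but gamma = -15 > -17 — does not hold.
[5] gamma = -15 is in {-17, -18, -15} — holds.
[6] zeta − beta = 0 − 9 = -9 — holds.
[7] alpha + delta = -2 + (-4) = -6; -6 > -8 — holds.
[8] 5zeta + 4alpha = 5(0) + 4(-2) = -8 — holds.
[9] 3gamma + 2zeta = 3(-15) + 2(0) = -45 — holds.
[10] alpha + delta = -2 + (-4) = -6 — holds.

No — constraint 4 is not satisfied.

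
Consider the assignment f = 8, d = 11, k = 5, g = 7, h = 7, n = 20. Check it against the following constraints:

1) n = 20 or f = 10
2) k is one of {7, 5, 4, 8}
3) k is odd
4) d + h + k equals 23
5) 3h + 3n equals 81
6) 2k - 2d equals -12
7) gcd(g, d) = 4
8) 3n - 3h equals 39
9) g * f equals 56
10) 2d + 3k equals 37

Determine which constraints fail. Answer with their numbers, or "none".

1) n = 20 = 20 (first disjunct)  true
2) k = 5 is in {7, 5, 4, 8}  true
3) k = 5 is odd  true
4) d + h + k = 11 + 7 + 5 = 23  true
5) 3h + 3n = 3(7) + 3(20) = 81  true
6) 2k - 2d = 2(5) - 2(11) = -12  true
7) gcd(7, 11) = 1, not 4  false
8) 3n - 3h = 3(20) - 3(7) = 39  true
9) g * f = 7 * 8 = 56  true
10) 2d + 3k = 2(11) + 3(5) = 37  true

No — constraint 7 is not satisfied.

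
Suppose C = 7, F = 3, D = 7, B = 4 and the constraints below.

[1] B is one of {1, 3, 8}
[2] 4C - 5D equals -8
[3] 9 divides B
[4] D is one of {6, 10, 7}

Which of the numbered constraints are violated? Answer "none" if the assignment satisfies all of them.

Constraints 1, 2, 3 are violated.

[1] B = 4 is not in {1, 3, 8}  ✘
[2] 4C - 5D = 4(7) - 5(7) = -7, not -8  ✘
[3] 4 = 9*0 + 4, so 9 does not divide 4  ✘
[4] D = 7 is in {6, 10, 7}  ✔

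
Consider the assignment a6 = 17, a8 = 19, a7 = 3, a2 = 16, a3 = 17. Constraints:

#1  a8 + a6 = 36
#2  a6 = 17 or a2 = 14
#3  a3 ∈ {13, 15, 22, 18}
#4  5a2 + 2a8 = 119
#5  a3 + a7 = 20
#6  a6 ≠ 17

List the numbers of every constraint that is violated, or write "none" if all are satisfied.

#1 a8 + a6 = 19 + 17 = 36 — holds.
#2 a6 = 17 = 17 (first disjunct) — holds.
#3 a3 = 17 is not in {13, 15, 22, 18} — fails.
#4 5a2 + 2a8 = 5(16) + 2(19) = 118, not 119 — fails.
#5 a3 + a7 = 17 + 3 = 20 — holds.
#6 a6 = 17, but 17 is required to differ — fails.

The assignment fails constraints 3, 4, and 6.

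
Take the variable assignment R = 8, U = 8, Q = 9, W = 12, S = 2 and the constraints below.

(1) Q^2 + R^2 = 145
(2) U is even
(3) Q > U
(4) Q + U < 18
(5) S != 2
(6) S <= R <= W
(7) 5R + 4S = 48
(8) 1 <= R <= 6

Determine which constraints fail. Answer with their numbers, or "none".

(1) Q^2 + R^2 = 9^2 + 8^2 = 81 + 64 = 145 — OK.
(2) U = 8 is even — OK.
(3) Q = 9, U = 8; 9 > 8 — OK.
(4) Q + U = 9 + 8 = 17; 17 < 18 — OK.
(5) S = 2, but 2 is required to differ — violated.
(6) values 2 <= 8 <= 12 — OK.
(7) 5R + 4S = 5(8) + 4(2) = 48 — OK.
(8) R = 8 is outside [1, 6] — violated.

Constraints 5, 8 do not hold.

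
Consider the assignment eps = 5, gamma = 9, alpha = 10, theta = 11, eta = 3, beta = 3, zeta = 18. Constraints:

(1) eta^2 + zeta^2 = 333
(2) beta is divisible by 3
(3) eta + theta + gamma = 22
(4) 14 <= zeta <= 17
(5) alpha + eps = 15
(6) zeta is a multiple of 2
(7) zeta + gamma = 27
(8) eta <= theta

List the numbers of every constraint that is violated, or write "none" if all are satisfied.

Constraints 3, 4 are violated.

(1) eta^2 + zeta^2 = 3^2 + 18^2 = 9 + 324 = 333 — holds.
(2) 3 / 3 = 1, so 3 divides 3 — holds.
(3) eta + theta + gamma = 3 + 11 + 9 = 23, not 22 — fails.
(4) zeta = 18 is outside [14, 17] — fails.
(5) alpha + eps = 10 + 5 = 15 — holds.
(6) 18 / 2 = 9, so 2 divides 18 — holds.
(7) zeta + gamma = 18 + 9 = 27 — holds.
(8) eta = 3, theta = 11; 3 ≤ 11 — holds.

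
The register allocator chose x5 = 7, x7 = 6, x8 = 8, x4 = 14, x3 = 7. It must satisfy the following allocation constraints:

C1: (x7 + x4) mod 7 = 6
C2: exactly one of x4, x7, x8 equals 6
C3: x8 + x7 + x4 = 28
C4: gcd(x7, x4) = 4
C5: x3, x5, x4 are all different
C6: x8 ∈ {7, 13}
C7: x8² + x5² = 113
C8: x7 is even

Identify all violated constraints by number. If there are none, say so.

C1: x7 + x4 = 20; 20 mod 7 = 6 — satisfied.
C2: x4=14, x7=6, x8=8; 1 of them equals 6 — satisfied.
C3: x8 + x7 + x4 = 8 + 6 + 14 = 28 — satisfied.
C4: gcd(6, 14) = 2, not 4 — violated.
C5: x3 = x5 = 7, not all different — violated.
C6: x8 = 8 is not in {7, 13} — violated.
C7: x8² + x5² = 8² + 7² = 64 + 49 = 113 — satisfied.
C8: x7 = 6 is even — satisfied.

Violated: 4, 5, and 6.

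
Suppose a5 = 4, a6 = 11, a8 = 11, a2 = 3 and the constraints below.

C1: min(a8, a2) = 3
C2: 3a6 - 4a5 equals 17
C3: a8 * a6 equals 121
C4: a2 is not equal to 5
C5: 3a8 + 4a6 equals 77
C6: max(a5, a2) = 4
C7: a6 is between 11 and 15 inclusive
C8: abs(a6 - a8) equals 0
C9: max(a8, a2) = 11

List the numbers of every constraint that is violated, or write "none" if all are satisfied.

C1: min(11, 3) = 3  holds
C2: 3a6 - 4a5 = 3(11) - 4(4) = 17  holds
C3: a8 * a6 = 11 * 11 = 121  holds
C4: a2 = 3, and 3 ≠ 5  holds
C5: 3a8 + 4a6 = 3(11) + 4(11) = 77  holds
C6: max(4, 3) = 4  holds
C7: a6 = 11 lies in [11, 15]  holds
C8: abs(11 - 11) = 0  holds
C9: max(11, 3) = 11  holds

The assignment satisfies every constraint.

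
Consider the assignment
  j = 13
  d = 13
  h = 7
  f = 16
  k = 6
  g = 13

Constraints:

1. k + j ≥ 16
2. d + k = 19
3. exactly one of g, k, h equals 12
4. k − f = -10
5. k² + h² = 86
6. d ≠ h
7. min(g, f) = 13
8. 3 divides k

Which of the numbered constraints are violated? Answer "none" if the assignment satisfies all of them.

Constraints 3, 5 do not hold.

1. k + j = 6 + 13 = 19; 19 ≥ 16  true
2. d + k = 13 + 6 = 19  true
3. g=13, k=6, h=7; 0 of them equal 12, not exactly one  false
4. k − f = 6 − 16 = -10  true
5. k² + h² = 6² + 7² = 36 + 49 = 85, not 86  false
6. d = 13, h = 7; distinct  true
7. min(13, 16) = 13  true
8. 6 / 3 = 2, so 3 divides 6  true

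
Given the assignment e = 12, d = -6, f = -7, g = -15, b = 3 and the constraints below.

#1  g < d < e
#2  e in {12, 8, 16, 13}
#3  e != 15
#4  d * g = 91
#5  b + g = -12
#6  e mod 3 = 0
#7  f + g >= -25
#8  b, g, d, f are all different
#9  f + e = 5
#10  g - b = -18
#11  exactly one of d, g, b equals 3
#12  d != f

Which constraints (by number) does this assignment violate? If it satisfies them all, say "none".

The assignment fails constraint 4.

#1 values -15 < -6 < 12  ✓
#2 e = 12 is in {12, 8, 16, 13}  ✓
#3 e = 12, and 12 ≠ 15  ✓
#4 d * g = -6 * (-15) = 90, not 91  ✗
#5 b + g = 3 + (-15) = -12  ✓
#6 12 mod 3 = 0  ✓
#7 f + g = -7 + (-15) = -22; -22 ≥ -25  ✓
#8 values 3, -15, -6, -7 are pairwise distinct  ✓
#9 f + e = -7 + 12 = 5  ✓
#10 g - b = -15 - 3 = -18  ✓
#11 d=-6, g=-15, b=3; 1 of them equals 3  ✓
#12 d = -6, f = -7; distinct  ✓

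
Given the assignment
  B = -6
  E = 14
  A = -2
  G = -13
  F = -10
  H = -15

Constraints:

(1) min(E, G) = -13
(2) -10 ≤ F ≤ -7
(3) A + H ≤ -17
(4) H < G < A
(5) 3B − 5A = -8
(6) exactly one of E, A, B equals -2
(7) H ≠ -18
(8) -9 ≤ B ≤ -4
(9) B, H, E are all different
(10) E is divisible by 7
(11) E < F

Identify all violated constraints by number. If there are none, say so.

(1) min(14, -13) = -13 — holds.
(2) F = -10 lies in [-10, -7] — holds.
(3) A + H = -2 + (-15) = -17; -17 ≤ -17 — holds.
(4) values -15 < -13 < -2 — holds.
(5) 3B − 5A = 3(-6) − 5(-2) = -8 — holds.
(6) E=14, A=-2, B=-6; 1 of them equals -2 — holds.
(7) H = -15, and -15 ≠ -18 — holds.
(8) B = -6 lies in [-9, -4] — holds.
(9) values -6, -15, 14 are pairwise distinct — holds.
(10) 14 / 7 = 2, so 7 divides 14 — holds.
(11) E = 14, F = -10; 14 ≥ -10 (want <) — fails.

The assignment fails constraint 11.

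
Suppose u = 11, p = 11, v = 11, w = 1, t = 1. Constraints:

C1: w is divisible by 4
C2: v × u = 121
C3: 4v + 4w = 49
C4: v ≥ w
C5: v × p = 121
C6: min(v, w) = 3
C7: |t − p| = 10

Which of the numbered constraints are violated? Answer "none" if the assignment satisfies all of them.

Constraints 1, 3, 6 do not hold.

C1: 1 = 4×0 + 1, so 4 does not divide 1  no
C2: v × u = 11 × 11 = 121  yes
C3: 4v + 4w = 4(11) + 4(1) = 48, not 49  no
C4: v = 11, w = 1; 11 ≥ 1  yes
C5: v × p = 11 × 11 = 121  yes
C6: min(11, 1) = 1, not 3  no
C7: |1 − 11| = 10  yes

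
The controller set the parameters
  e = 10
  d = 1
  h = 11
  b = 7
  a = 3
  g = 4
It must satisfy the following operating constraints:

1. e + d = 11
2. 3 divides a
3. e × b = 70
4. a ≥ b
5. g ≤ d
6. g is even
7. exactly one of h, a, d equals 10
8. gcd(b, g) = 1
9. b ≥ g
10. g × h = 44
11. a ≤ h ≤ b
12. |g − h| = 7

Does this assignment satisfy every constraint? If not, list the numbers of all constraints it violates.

1. e + d = 10 + 1 = 11 — holds.
2. 3 / 3 = 1, so 3 divides 3 — holds.
3. e × b = 10 × 7 = 70 — holds.
4. a = 3, b = 7; 3 < 7 (want ≥) — fails.
5. g = 4, d = 1; 4 > 1 (want ≤) — fails.
6. g = 4 is even — holds.
7. h=11, a=3, d=1; 0 of them equal 10, not exactly one — fails.
8. gcd(7, 4) = 1 — holds.
9. b = 7, g = 4; 7 ≥ 4 — holds.
10. g × h = 4 × 11 = 44 — holds.
11. values 3, 11, 7; h = 11 is not ≤ b = 7 — fails.
12. |4 − 11| = 7 — holds.

Constraints 4, 5, 7, 11 are violated.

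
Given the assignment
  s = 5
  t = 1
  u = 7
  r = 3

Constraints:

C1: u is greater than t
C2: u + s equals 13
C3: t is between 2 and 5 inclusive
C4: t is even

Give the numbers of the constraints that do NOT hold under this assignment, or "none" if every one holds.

C1: u = 7, t = 1; 7 > 1  true
C2: u + s = 7 + 5 = 12, not 13  false
C3: t = 1 is outside [2, 5]  false
C4: t = 1 is odd  false

No — constraints 2, 3, and 4 are not satisfied.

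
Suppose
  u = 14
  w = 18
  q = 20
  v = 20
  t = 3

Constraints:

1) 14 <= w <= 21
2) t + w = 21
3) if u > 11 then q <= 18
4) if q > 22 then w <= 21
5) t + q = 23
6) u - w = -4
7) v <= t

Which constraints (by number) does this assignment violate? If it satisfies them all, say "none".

Constraints 3, 7 are violated.

1) w = 18 lies in [14, 21] — holds.
2) t + w = 3 + 18 = 21 — holds.
3) u = 14 > 11, so we need q ≤ 18; but q = 20 > 18 — fails.
4) q = 20, not > 22; antecedent false, conditional vacuously true — holds.
5) t + q = 3 + 20 = 23 — holds.
6) u - w = 14 - 18 = -4 — holds.
7) v = 20, t = 3; 20 > 3 (want ≤) — fails.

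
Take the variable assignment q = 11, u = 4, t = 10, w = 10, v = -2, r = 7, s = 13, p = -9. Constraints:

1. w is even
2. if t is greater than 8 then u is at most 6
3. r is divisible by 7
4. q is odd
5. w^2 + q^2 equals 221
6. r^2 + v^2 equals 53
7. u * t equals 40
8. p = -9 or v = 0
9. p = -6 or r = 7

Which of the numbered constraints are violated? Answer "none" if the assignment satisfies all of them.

None — every constraint holds.

1. w = 10 is even  true
2. t = 10 > 8, so we need u ≤ 6; u = 4 ≤ 6  true
3. 7 / 7 = 1, so 7 divides 7  true
4. q = 11 is odd  true
5. w^2 + q^2 = 10^2 + 11^2 = 100 + 121 = 221  true
6. r^2 + v^2 = 7^2 + (-2)^2 = 49 + 4 = 53  true
7. u * t = 4 * 10 = 40  true
8. p = -9 = -9 (first disjunct)  true
9. p = -9 ≠ -6, but r = 7 = 7 (second disjunct)  true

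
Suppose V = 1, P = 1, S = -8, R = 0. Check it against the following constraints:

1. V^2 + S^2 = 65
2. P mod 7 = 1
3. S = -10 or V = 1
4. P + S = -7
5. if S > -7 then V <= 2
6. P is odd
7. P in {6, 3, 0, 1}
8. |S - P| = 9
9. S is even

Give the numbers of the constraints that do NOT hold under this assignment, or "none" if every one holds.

1. V^2 + S^2 = 1^2 + (-8)^2 = 1 + 64 = 65  holds
2. 1 mod 7 = 1  holds
3. S = -8 ≠ -10, but V = 1 = 1 (second disjunct)  holds
4. P + S = 1 + (-8) = -7  holds
5. S = -8, not > -7; antecedent false, conditional vacuously true  holds
6. P = 1 is odd  holds
7. P = 1 is in {6, 3, 0, 1}  holds
8. |-8 - 1| = 9  holds
9. S = -8 is even  holds

The assignment satisfies every constraint.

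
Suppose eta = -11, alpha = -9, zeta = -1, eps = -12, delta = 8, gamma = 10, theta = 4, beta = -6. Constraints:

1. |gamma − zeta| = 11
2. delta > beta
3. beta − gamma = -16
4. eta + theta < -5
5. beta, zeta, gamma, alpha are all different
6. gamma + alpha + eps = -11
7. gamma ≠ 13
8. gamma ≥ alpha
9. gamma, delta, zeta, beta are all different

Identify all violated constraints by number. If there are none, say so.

1. |10 − (-1)| = 11 — holds.
2. delta = 8, beta = -6; 8 > -6 — holds.
3. beta − gamma = -6 − 10 = -16 — holds.
4. eta + theta = -11 + 4 = -7; -7 < -5 — holds.
5. values -6, -1, 10, -9 are pairwise distinct — holds.
6. gamma + alpha + eps = 10 + (-9) + (-12) = -11 — holds.
7. gamma = 10, and 10 ≠ 13 — holds.
8. gamma = 10, alpha = -9; 10 ≥ -9 — holds.
9. values 10, 8, -1, -6 are pairwise distinct — holds.

All constraints are satisfied.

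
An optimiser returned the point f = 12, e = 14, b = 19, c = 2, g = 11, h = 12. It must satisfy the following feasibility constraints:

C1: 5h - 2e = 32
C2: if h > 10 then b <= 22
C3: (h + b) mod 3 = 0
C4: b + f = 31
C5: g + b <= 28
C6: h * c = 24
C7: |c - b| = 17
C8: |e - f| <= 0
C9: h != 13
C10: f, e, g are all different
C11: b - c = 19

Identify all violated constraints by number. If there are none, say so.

C1: 5h - 2e = 5(12) - 2(14) = 32  true
C2: h = 12 > 10, so we need b ≤ 22; b = 19 ≤ 22  true
C3: h + b = 31; 31 mod 3 = 1, not 0  false
C4: b + f = 19 + 12 = 31  true
C5: g + b = 11 + 19 = 30; 30 > 28, bound 28 not met  false
C6: h * c = 12 * 2 = 24  true
C7: |2 - 19| = 17  true
C8: |14 - 12| = 2; 2 > 0, exceeds bound 0  false
C9: h = 12, and 12 ≠ 13  true
C10: values 12, 14, 11 are pairwise distinct  true
C11: b - c = 19 - 2 = 17, not 19  false

Violated: 3, 5, 8, and 11.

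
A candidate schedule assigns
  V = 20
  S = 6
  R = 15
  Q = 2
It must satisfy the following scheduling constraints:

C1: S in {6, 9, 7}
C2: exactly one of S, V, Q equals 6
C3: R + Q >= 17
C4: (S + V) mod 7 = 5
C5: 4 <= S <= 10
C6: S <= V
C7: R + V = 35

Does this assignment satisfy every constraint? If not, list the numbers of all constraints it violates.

C1: S = 6 is in {6, 9, 7} — holds.
C2: S=6, V=20, Q=2; 1 of them equals 6 — holds.
C3: R + Q = 15 + 2 = 17; 17 ≥ 17 — holds.
C4: S + V = 26; 26 mod 7 = 5 — holds.
C5: S = 6 lies in [4, 10] — holds.
C6: S = 6, V = 20; 6 ≤ 20 — holds.
C7: R + V = 15 + 20 = 35 — holds.

None — every constraint holds.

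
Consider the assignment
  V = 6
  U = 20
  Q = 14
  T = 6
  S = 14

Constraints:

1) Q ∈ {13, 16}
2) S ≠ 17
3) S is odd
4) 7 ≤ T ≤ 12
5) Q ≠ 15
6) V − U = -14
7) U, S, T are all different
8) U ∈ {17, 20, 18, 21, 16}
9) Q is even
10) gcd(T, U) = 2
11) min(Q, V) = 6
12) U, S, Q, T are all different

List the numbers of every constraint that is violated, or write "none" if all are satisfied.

Violated: 1, 3, 4, and 12.

1) Q = 14 is not in {13, 16}  fails
2) S = 14, and 14 ≠ 17  holds
3) S = 14 is even  fails
4) T = 6 is outside [7, 12]  fails
5) Q = 14, and 14 ≠ 15  holds
6) V − U = 6 − 20 = -14  holds
7) values 20, 14, 6 are pairwise distinct  holds
8) U = 20 is in {17, 20, 18, 21, 16}  holds
9) Q = 14 is even  holds
10) gcd(6, 20) = 2  holds
11) min(14, 6) = 6  holds
12) S = Q = 14, not all different  fails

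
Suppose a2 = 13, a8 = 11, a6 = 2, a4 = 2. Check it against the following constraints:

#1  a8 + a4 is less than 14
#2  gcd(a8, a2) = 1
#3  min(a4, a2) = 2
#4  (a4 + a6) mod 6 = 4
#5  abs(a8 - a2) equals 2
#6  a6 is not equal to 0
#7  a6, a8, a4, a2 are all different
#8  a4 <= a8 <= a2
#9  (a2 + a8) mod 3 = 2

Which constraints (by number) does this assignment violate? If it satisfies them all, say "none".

#1 a8 + a4 = 11 + 2 = 13; 13 < 14  holds
#2 gcd(11, 13) = 1  holds
#3 min(2, 13) = 2  holds
#4 a4 + a6 = 4; 4 mod 6 = 4  holds
#5 abs(11 - 13) = 2  holds
#6 a6 = 2, and 2 ≠ 0  holds
#7 a6 = a4 = 2, not all different  fails
#8 values 2 <= 11 <= 13  holds
#9 a2 + a8 = 24; 24 mod 3 = 0, not 2  fails

Constraints 7 and 9 do not hold.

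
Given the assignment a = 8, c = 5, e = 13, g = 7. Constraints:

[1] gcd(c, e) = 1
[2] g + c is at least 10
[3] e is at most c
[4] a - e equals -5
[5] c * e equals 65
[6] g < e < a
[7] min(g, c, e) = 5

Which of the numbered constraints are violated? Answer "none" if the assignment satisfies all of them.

No — constraints 3 and 6 are not satisfied.

[1] gcd(5, 13) = 1  true
[2] g + c = 7 + 5 = 12; 12 ≥ 10  true
[3] e = 13, c = 5; 13 > 5 (want ≤)  false
[4] a - e = 8 - 13 = -5  true
[5] c * e = 5 * 13 = 65  true
[6] values 7, 13, 8; e = 13 is not < a = 8  false
[7] min(7, 5, 13) = 5  true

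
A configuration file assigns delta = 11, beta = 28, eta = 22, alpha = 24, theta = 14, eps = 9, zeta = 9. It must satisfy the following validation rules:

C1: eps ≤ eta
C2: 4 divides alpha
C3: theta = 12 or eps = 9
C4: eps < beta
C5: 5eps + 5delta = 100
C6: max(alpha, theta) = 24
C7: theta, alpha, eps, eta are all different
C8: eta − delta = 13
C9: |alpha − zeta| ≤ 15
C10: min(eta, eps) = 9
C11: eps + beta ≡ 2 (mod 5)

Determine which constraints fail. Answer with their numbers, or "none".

Constraint 8 does not hold.

C1: eps = 9, eta = 22; 9 ≤ 22  ✓
C2: 24 / 4 = 6, so 4 divides 24  ✓
C3: theta = 14 ≠ 12, but eps = 9 = 9 (second disjunct)  ✓
C4: eps = 9, beta = 28; 9 < 28  ✓
C5: 5eps + 5delta = 5(9) + 5(11) = 100  ✓
C6: max(24, 14) = 24  ✓
C7: values 14, 24, 9, 22 are pairwise distinct  ✓
C8: eta − delta = 22 − 11 = 11, not 13  ✗
C9: |24 − 9| = 15; 15 ≤ 15  ✓
C10: min(22, 9) = 9  ✓
C11: eps + beta = 37; 37 mod 5 = 2  ✓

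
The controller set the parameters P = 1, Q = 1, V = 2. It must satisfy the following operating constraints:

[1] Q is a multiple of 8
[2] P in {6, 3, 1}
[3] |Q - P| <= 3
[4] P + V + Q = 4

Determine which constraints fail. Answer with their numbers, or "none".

[1] 1 = 8*0 + 1, so 8 does not divide 1  false
[2] P = 1 is in {6, 3, 1}  true
[3] |1 - 1| = 0; 0 ≤ 3  true
[4] P + V + Q = 1 + 2 + 1 = 4  true

Constraint 1 does not hold.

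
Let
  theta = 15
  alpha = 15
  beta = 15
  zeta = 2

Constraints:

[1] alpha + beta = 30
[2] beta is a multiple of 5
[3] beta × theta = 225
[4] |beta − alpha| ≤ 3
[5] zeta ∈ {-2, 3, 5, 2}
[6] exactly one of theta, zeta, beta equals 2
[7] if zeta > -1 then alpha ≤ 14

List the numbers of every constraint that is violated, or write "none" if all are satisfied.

[1] alpha + beta = 15 + 15 = 30 — holds.
[2] 15 / 5 = 3, so 5 divides 15 — holds.
[3] beta × theta = 15 × 15 = 225 — holds.
[4] |15 − 15| = 0; 0 ≤ 3 — holds.
[5] zeta = 2 is in {-2, 3, 5, 2} — holds.
[6] theta=15, zeta=2, beta=15; 1 of them equals 2 — holds.
[7] zeta = 2 > -1, so we need alpha ≤ 14; but alpha = 15 > 14 — fails.

The assignment fails constraint 7.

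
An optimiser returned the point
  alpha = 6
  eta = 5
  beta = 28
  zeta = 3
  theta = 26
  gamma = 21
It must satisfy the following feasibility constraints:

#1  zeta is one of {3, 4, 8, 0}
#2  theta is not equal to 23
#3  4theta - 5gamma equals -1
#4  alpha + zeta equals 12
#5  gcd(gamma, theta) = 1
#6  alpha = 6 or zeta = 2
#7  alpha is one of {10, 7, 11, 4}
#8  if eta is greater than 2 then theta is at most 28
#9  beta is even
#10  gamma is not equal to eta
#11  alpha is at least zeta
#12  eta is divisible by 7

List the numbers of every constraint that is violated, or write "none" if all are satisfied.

Constraints 4, 7, and 12 are violated.

#1 zeta = 3 is in {3, 4, 8, 0} — satisfied.
#2 theta = 26, and 26 ≠ 23 — satisfied.
#3 4theta - 5gamma = 4(26) - 5(21) = -1 — satisfied.
#4 alpha + zeta = 6 + 3 = 9, not 12 — violated.
#5 gcd(21, 26) = 1 — satisfied.
#6 alpha = 6 = 6 (first disjunct) — satisfied.
#7 alpha = 6 is not in {10, 7, 11, 4} — violated.
#8 eta = 5 > 2, so we need theta ≤ 28; theta = 26 ≤ 28 — satisfied.
#9 beta = 28 is even — satisfied.
#10 gamma = 21, eta = 5; distinct — satisfied.
#11 alpha = 6, zeta = 3; 6 ≥ 3 — satisfied.
#12 5 = 7*0 + 5, so 7 does not divide 5 — violated.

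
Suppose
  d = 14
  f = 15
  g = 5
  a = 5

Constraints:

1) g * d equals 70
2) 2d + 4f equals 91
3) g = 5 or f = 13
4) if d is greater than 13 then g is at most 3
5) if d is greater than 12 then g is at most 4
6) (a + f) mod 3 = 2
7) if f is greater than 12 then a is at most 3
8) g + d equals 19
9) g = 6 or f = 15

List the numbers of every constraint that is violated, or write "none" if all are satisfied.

The assignment fails constraints 2, 4, 5, 7.

1) g * d = 5 * 14 = 70  OK
2) 2d + 4f = 2(14) + 4(15) = 88, not 91  FAIL
3) g = 5 = 5 (first disjunct)  OK
4) d = 14 > 13, so we need g ≤ 3; but g = 5 > 3  FAIL
5) d = 14 > 12, so we need g ≤ 4; but g = 5 > 4  FAIL
6) a + f = 20; 20 mod 3 = 2  OK
7) f = 15 > 12, so we need a ≤ 3; but a = 5 > 3  FAIL
8) g + d = 5 + 14 = 19  OK
9) g = 5 ≠ 6, but f = 15 = 15 (second disjunct)  OK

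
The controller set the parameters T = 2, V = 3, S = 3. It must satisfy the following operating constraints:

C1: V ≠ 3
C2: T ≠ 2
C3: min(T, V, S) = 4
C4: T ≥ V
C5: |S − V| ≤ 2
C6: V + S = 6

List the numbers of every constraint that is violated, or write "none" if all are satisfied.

No — constraints 1, 2, 3, 4 are not satisfied.

C1: V = 3, but 3 is required to differ  fails
C2: T = 2, but 2 is required to differ  fails
C3: min(2, 3, 3) = 2, not 4  fails
C4: T = 2, V = 3; 2 < 3 (want ≥)  fails
C5: |3 − 3| = 0; 0 ≤ 2  holds
C6: V + S = 3 + 3 = 6  holds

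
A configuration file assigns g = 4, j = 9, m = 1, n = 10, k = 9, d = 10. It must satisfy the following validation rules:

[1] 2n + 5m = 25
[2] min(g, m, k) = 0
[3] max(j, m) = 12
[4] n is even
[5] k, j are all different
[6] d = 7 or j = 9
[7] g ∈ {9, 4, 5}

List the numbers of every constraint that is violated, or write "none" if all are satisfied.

The assignment fails constraints 2, 3, and 5.

[1] 2n + 5m = 2(10) + 5(1) = 25 — OK.
[2] min(4, 1, 9) = 1, not 0 — violated.
[3] max(9, 1) = 9, not 12 — violated.
[4] n = 10 is even — OK.
[5] k = j = 9, not all different — violated.
[6] d = 10 ≠ 7, but j = 9 = 9 (second disjunct) — OK.
[7] g = 4 is in {9, 4, 5} — OK.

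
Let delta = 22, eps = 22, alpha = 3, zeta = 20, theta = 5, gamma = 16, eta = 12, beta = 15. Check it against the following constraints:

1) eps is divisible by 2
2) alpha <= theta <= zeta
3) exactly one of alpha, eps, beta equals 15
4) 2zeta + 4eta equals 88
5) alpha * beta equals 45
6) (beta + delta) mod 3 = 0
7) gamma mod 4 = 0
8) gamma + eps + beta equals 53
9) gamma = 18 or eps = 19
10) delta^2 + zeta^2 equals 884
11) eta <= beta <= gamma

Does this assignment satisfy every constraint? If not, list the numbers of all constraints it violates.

1) 22 / 2 = 11, so 2 divides 22 — holds.
2) values 3 <= 5 <= 20 — holds.
3) alpha=3, eps=22, beta=15; 1 of them equals 15 — holds.
4) 2zeta + 4eta = 2(20) + 4(12) = 88 — holds.
5) alpha * beta = 3 * 15 = 45 — holds.
6) beta + delta = 37; 37 mod 3 = 1, not 0 — fails.
7) 16 mod 4 = 0 — holds.
8) gamma + eps + beta = 16 + 22 + 15 = 53 — holds.
9) gamma = 16 ≠ 18 and eps = 22 ≠ 19; both disjuncts false — fails.
10) delta^2 + zeta^2 = 22^2 + 20^2 = 484 + 400 = 884 — holds.
11) values 12 <= 15 <= 16 — holds.

No — constraints 6 and 9 are not satisfied.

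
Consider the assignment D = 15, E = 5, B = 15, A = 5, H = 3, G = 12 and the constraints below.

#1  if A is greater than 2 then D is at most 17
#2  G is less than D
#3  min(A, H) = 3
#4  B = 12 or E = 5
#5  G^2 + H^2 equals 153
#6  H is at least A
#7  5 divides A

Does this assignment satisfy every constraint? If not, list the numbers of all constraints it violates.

#1 A = 5 > 2, so we need D ≤ 17; D = 15 ≤ 17 — holds.
#2 G = 12, D = 15; 12 < 15 — holds.
#3 min(5, 3) = 3 — holds.
#4 B = 15 ≠ 12, but E = 5 = 5 (second disjunct) — holds.
#5 G^2 + H^2 = 12^2 + 3^2 = 144 + 9 = 153 — holds.
#6 H = 3, A = 5; 3 < 5 (want ≥) — fails.
#7 5 / 5 = 1, so 5 divides 5 — holds.

The assignment fails constraint 6.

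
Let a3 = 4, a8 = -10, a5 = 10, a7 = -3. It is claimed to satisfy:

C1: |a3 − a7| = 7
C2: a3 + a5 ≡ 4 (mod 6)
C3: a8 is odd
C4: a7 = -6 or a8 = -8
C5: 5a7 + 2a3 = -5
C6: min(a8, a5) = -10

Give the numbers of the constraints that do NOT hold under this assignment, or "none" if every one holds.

C1: |4 − (-3)| = 7  holds
C2: a3 + a5 = 14; 14 mod 6 = 2, not 4  fails
C3: a8 = -10 is even  fails
C4: a7 = -3 ≠ -6 and a8 = -10 ≠ -8; both disjuncts false  fails
C5: 5a7 + 2a3 = 5(-3) + 2(4) = -7, not -5  fails
C6: min(-10, 10) = -10  holds

Constraints 2, 3, 4, and 5 do not hold.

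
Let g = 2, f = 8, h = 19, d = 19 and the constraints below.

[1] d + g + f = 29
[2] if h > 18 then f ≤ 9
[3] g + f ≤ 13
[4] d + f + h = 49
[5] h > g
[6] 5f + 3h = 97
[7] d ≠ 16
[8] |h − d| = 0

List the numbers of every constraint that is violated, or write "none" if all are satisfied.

No — constraint 4 is not satisfied.

[1] d + g + f = 19 + 2 + 8 = 29 — holds.
[2] h = 19 > 18, so we need f ≤ 9; f = 8 ≤ 9 — holds.
[3] g + f = 2 + 8 = 10; 10 ≤ 13 — holds.
[4] d + f + h = 19 + 8 + 19 = 46, not 49 — does not hold.
[5] h = 19, g = 2; 19 > 2 — holds.
[6] 5f + 3h = 5(8) + 3(19) = 97 — holds.
[7] d = 19, and 19 ≠ 16 — holds.
[8] |19 − 19| = 0 — holds.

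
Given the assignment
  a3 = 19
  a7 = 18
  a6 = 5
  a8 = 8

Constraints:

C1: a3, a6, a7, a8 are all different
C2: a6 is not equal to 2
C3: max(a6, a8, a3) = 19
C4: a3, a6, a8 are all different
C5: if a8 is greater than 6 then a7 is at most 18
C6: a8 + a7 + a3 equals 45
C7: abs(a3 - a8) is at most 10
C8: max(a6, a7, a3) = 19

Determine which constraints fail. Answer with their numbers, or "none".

C1: values 19, 5, 18, 8 are pairwise distinct  ✔
C2: a6 = 5, and 5 ≠ 2  ✔
C3: max(5, 8, 19) = 19  ✔
C4: values 19, 5, 8 are pairwise distinct  ✔
C5: a8 = 8 > 6, so we need a7 ≤ 18; a7 = 18 ≤ 18  ✔
C6: a8 + a7 + a3 = 8 + 18 + 19 = 45  ✔
C7: abs(19 - 8) = 11; 11 > 10, exceeds bound 10  ✘
C8: max(5, 18, 19) = 19  ✔

Constraint 7 is violated.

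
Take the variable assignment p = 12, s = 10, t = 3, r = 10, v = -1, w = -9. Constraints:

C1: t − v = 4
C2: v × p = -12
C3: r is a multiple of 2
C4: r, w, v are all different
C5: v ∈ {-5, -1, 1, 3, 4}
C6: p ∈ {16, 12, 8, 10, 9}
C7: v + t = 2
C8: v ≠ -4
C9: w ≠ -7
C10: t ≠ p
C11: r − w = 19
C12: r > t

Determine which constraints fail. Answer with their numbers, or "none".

All constraints are satisfied.

C1: t − v = 3 − (-1) = 4 — holds.
C2: v × p = -1 × 12 = -12 — holds.
C3: 10 / 2 = 5, so 2 divides 10 — holds.
C4: values 10, -9, -1 are pairwise distinct — holds.
C5: v = -1 is in {-5, -1, 1, 3, 4} — holds.
C6: p = 12 is in {16, 12, 8, 10, 9} — holds.
C7: v + t = -1 + 3 = 2 — holds.
C8: v = -1, and -1 ≠ -4 — holds.
C9: w = -9, and -9 ≠ -7 — holds.
C10: t = 3, p = 12; distinct — holds.
C11: r − w = 10 − (-9) = 19 — holds.
C12: r = 10, t = 3; 10 > 3 — holds.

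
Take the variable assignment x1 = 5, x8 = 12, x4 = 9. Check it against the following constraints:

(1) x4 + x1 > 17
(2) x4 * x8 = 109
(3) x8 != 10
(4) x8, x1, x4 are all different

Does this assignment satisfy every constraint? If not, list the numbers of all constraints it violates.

Violated: 1 and 2.

(1) x4 + x1 = 9 + 5 = 14; 14 ≤ 17, bound 17 not met  ✗
(2) x4 * x8 = 9 * 12 = 108, not 109  ✗
(3) x8 = 12, and 12 ≠ 10  ✓
(4) values 12, 5, 9 are pairwise distinct  ✓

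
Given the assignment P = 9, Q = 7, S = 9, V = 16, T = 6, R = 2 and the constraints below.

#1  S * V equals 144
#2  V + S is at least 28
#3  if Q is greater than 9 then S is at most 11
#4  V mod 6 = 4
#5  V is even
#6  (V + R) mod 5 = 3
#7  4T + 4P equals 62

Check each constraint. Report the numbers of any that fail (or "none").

The assignment fails constraints 2, 7.

#1 S * V = 9 * 16 = 144 — holds.
#2 V + S = 16 + 9 = 25; 25 < 28, bound 28 not met — fails.
#3 Q = 7, not > 9; antecedent false, conditional vacuously true — holds.
#4 16 mod 6 = 4 — holds.
#5 V = 16 is even — holds.
#6 V + R = 18; 18 mod 5 = 3 — holds.
#7 4T + 4P = 4(6) + 4(9) = 60, not 62 — fails.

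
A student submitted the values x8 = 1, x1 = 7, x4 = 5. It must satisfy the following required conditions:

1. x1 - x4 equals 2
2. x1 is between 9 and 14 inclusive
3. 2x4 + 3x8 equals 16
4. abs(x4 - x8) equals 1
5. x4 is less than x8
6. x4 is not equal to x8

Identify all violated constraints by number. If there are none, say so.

No — constraints 2, 3, 4, and 5 are not satisfied.

1. x1 - x4 = 7 - 5 = 2 — holds.
2. x1 = 7 is outside [9, 14] — does not hold.
3. 2x4 + 3x8 = 2(5) + 3(1) = 13, not 16 — does not hold.
4. abs(5 - 1) = 4, not 1 — does not hold.
5. x4 = 5, x8 = 1; 5 ≥ 1 (want <) — does not hold.
6. x4 = 5, x8 = 1; distinct — holds.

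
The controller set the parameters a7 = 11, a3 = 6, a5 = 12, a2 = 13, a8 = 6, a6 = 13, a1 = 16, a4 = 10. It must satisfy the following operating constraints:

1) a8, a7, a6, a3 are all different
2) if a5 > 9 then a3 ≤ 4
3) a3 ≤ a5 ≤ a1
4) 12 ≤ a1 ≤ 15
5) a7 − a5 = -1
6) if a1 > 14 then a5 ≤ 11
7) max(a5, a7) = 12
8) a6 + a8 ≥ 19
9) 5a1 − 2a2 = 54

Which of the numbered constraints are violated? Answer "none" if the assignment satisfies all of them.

Constraints 1, 2, 4, 6 do not hold.

1) a8 = a3 = 6, not all different  no
2) a5 = 12 > 9, so we need a3 ≤ 4; but a3 = 6 > 4  no
3) values 6 ≤ 12 ≤ 16  yes
4) a1 = 16 is outside [12, 15]  no
5) a7 − a5 = 11 − 12 = -1  yes
6) a1 = 16 > 14, so we need a5 ≤ 11; but a5 = 12 > 11  no
7) max(12, 11) = 12  yes
8) a6 + a8 = 13 + 6 = 19; 19 ≥ 19  yes
9) 5a1 − 2a2 = 5(16) − 2(13) = 54  yes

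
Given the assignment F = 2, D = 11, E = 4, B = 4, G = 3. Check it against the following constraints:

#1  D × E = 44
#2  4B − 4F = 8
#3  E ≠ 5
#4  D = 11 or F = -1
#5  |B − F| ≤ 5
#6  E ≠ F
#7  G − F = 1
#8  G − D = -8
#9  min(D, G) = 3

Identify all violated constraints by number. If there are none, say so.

#1 D × E = 11 × 4 = 44  holds
#2 4B − 4F = 4(4) − 4(2) = 8  holds
#3 E = 4, and 4 ≠ 5  holds
#4 D = 11 = 11 (first disjunct)  holds
#5 |4 − 2| = 2; 2 ≤ 5  holds
#6 E = 4, F = 2; distinct  holds
#7 G − F = 3 − 2 = 1  holds
#8 G − D = 3 − 11 = -8  holds
#9 min(11, 3) = 3  holds

None — every constraint holds.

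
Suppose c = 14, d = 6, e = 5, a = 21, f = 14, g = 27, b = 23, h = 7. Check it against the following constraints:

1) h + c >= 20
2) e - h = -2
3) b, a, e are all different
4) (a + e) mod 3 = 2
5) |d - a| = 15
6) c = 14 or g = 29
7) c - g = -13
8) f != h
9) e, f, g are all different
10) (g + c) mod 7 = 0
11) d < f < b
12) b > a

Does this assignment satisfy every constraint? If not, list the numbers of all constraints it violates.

Constraint 10 is violated.

1) h + c = 7 + 14 = 21; 21 ≥ 20  holds
2) e - h = 5 - 7 = -2  holds
3) values 23, 21, 5 are pairwise distinct  holds
4) a + e = 26; 26 mod 3 = 2  holds
5) |6 - 21| = 15  holds
6) c = 14 = 14 (first disjunct)  holds
7) c - g = 14 - 27 = -13  holds
8) f = 14, h = 7; distinct  holds
9) values 5, 14, 27 are pairwise distinct  holds
10) g + c = 41; 41 mod 7 = 6, not 0  fails
11) values 6 < 14 < 23  holds
12) b = 23, a = 21; 23 > 21  holds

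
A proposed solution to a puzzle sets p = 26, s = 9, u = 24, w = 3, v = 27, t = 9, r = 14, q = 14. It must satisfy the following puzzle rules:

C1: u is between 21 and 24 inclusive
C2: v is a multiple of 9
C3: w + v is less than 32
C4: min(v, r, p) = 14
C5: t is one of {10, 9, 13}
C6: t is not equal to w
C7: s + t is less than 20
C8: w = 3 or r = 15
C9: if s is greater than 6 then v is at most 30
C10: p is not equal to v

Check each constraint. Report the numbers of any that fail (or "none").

C1: u = 24 lies in [21, 24]  holds
C2: 27 / 9 = 3, so 9 divides 27  holds
C3: w + v = 3 + 27 = 30; 30 < 32  holds
C4: min(27, 14, 26) = 14  holds
C5: t = 9 is in {10, 9, 13}  holds
C6: t = 9, w = 3; distinct  holds
C7: s + t = 9 + 9 = 18; 18 < 20  holds
C8: w = 3 = 3 (first disjunct)  holds
C9: s = 9 > 6, so we need v ≤ 30; v = 27 ≤ 30  holds
C10: p = 26, v = 27; distinct  holds

Yes — all constraints hold.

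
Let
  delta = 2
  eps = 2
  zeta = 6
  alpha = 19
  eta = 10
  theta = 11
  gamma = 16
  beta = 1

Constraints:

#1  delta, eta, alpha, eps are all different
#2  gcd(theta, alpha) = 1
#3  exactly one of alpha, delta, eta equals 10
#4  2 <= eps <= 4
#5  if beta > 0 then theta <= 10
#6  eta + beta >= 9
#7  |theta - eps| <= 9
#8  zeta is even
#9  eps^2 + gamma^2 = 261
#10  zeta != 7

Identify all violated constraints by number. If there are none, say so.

#1 delta = eps = 2, not all different — does not hold.
#2 gcd(11, 19) = 1 — holds.
#3 alpha=19, delta=2, eta=10; 1 of them equals 10 — holds.
#4 eps = 2 lies in [2, 4] — holds.
#5 beta = 1 > 0, so we need theta ≤ 10; but theta = 11 > 10 — does not hold.
#6 eta + beta = 10 + 1 = 11; 11 ≥ 9 — holds.
#7 |11 - 2| = 9; 9 ≤ 9 — holds.
#8 zeta = 6 is even — holds.
#9 eps^2 + gamma^2 = 2^2 + 16^2 = 4 + 256 = 260, not 261 — does not hold.
#10 zeta = 6, and 6 ≠ 7 — holds.

Violated: 1, 5, and 9.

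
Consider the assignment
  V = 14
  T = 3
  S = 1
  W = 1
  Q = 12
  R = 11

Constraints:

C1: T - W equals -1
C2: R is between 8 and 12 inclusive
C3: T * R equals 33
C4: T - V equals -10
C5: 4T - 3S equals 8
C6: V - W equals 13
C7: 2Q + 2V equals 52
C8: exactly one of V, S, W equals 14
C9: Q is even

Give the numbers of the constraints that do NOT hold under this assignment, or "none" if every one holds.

No — constraints 1, 4, and 5 are not satisfied.

C1: T - W = 3 - 1 = 2, not -1 — violated.
C2: R = 11 lies in [8, 12] — satisfied.
C3: T * R = 3 * 11 = 33 — satisfied.
C4: T - V = 3 - 14 = -11, not -10 — violated.
C5: 4T - 3S = 4(3) - 3(1) = 9, not 8 — violated.
C6: V - W = 14 - 1 = 13 — satisfied.
C7: 2Q + 2V = 2(12) + 2(14) = 52 — satisfied.
C8: V=14, S=1, W=1; 1 of them equals 14 — satisfied.
C9: Q = 12 is even — satisfied.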